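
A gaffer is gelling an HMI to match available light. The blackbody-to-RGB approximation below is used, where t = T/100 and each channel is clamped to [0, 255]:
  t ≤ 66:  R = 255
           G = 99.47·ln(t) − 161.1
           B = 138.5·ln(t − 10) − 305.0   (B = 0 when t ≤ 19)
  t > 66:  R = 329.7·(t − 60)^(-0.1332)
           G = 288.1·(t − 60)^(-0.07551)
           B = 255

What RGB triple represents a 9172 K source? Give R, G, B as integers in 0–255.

t = 9172/100 = 91.72; the t > 66 branch applies.
R = 329.7·(91.72 − 60)^(-0.1332) = 329.7·31.72^(-0.1332) = 329.7·0.63099 = 208.037.
G = 288.1·(91.72 − 60)^(-0.07551) = 288.1·31.72^(-0.07551) = 288.1·0.77025 = 221.910.
B = 255 by definition for t > 66.
Rounded: (208, 222, 255).

R=208, G=222, B=255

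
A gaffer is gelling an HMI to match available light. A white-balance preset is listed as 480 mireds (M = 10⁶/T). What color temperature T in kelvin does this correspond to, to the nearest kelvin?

2083 K

T = 10⁶ / 480 = 2083.33 K → 2083 K.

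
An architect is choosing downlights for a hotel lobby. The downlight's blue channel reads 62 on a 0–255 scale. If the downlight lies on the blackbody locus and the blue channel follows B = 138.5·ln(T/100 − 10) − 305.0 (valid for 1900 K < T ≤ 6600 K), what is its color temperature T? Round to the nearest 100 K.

2400 K

ln(t − 10) = (62 + 305.0) / 138.5 = 2.6498.
t − 10 = e^2.6498 = 14.151, so t = 24.151.
T = 100·t = 2415 K → 2400 K to the nearest 100 K.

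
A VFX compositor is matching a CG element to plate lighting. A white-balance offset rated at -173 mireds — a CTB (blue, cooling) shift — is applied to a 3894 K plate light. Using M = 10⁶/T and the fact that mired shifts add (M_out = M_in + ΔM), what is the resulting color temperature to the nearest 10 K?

M_in = 10⁶/3894 = 256.81 mireds.
M_out = 256.81 + (-173) = 83.81 mireds.
T_out = 10⁶/83.81 = 11932.4 K → 11930 K.

11930 K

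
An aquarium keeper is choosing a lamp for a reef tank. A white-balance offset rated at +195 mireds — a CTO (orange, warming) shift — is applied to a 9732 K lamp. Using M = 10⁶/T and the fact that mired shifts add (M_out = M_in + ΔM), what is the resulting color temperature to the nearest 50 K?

M_in = 10⁶/9732 = 102.75 mireds.
M_out = 102.75 + (+195) = 297.75 mireds.
T_out = 10⁶/297.75 = 3358.5 K → 3350 K.

3350 K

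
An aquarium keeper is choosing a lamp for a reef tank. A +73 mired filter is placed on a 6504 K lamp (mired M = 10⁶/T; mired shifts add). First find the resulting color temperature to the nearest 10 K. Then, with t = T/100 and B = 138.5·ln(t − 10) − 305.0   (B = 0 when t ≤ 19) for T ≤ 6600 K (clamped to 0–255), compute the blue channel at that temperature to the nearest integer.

M_in = 10⁶/6504 = 153.75; M_out = 153.75 + (+73) = 226.75.
T_out = 10⁶/226.75 = 4410.1 K → 4410 K; t = 44.1.
B = 138.5·ln(44.1 − 10) − 305.0 = 138.5·ln 34.1 − 305.0 = 138.5·3.5293 − 305.0 = 183.808.
Rounded: 184.

184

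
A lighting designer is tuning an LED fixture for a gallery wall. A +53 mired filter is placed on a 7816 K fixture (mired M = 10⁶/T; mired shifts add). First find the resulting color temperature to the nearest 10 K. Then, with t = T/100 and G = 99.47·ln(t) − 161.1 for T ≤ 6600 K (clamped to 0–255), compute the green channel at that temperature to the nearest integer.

M_in = 10⁶/7816 = 127.94; M_out = 127.94 + (+53) = 180.94.
T_out = 10⁶/180.94 = 5526.6 K → 5530 K; t = 55.3.
G = 99.47·ln 55.3 − 161.1 = 99.47·4.0128 − 161.1 = 238.051.
Rounded: 238.

238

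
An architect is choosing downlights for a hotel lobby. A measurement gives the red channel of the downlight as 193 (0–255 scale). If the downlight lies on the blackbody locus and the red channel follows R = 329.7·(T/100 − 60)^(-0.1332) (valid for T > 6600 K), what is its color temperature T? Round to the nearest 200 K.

11600 K

(t − 60)^(-0.1332) = 193/329.7 = 0.58538.
t − 60 = 0.58538^(1/-0.1332) = 0.58538^(-7.508) = 55.713, so t = 115.713.
T = 100·t = 11571 K → 11600 K to the nearest 200 K.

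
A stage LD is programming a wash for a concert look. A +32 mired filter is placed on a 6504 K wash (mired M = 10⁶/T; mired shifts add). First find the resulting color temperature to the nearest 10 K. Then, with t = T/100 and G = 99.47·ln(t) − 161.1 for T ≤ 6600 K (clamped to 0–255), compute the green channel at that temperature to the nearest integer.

M_in = 10⁶/6504 = 153.75; M_out = 153.75 + (+32) = 185.75.
T_out = 10⁶/185.75 = 5383.5 K → 5380 K; t = 53.8.
G = 99.47·ln 53.8 − 161.1 = 99.47·3.9853 − 161.1 = 235.315.
Rounded: 235.

235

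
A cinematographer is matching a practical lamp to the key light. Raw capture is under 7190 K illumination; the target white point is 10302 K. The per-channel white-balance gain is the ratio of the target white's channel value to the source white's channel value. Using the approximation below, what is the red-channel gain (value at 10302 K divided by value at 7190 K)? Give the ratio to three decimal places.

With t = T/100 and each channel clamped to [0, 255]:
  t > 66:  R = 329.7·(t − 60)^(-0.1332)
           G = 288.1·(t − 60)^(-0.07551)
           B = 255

At 7190 K (t = 71.9):
  R = 329.7·(71.9 − 60)^(-0.1332) = 329.7·11.9^(-0.1332) = 329.7·0.71901 = 237.059.
At 10302 K (t = 103.02):
  R = 329.7·(103.02 − 60)^(-0.1332) = 329.7·43.02^(-0.1332) = 329.7·0.60589 = 199.763.
Gain = 199.763 / 237.059 = 0.8427 → 0.843.

0.843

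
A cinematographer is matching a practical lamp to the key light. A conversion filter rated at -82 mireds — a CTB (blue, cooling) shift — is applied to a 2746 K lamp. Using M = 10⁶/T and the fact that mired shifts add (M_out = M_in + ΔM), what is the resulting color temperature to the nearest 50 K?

M_in = 10⁶/2746 = 364.17 mireds.
M_out = 364.17 + (-82) = 282.17 mireds.
T_out = 10⁶/282.17 = 3544.0 K → 3550 K.

3550 K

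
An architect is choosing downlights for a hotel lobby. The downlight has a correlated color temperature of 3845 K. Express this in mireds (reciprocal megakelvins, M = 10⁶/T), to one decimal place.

M = 10⁶ / 3845 = 260.078 → 260.1 mireds.

260.1 mireds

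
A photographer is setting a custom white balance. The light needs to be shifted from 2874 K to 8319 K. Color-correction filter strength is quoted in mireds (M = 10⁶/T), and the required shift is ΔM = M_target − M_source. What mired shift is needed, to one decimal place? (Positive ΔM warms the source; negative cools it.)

-227.7 mireds

M_source = 10⁶/2874 = 347.947; M_target = 10⁶/8319 = 120.207.
ΔM = 120.207 − 347.947 = -227.740 → -227.7 mireds, a cooling shift.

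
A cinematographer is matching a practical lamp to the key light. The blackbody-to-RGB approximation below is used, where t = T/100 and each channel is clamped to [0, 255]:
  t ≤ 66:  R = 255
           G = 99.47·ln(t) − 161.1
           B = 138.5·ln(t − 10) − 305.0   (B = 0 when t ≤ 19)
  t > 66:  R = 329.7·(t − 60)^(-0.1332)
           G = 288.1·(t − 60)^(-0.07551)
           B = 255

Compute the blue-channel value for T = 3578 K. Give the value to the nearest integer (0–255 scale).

t = 3578/100 = 35.78; the t ≤ 66 branch applies.
B = 138.5·ln(35.78 − 10) − 305.0 = 138.5·ln 25.78 − 305.0 = 138.5·3.2496 − 305.0 = 145.069.
Rounded: 145.

145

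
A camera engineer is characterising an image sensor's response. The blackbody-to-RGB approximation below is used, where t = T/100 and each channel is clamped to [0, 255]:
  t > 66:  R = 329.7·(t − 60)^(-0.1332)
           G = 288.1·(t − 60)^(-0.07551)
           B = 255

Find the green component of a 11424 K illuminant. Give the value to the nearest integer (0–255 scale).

213

t = 11424/100 = 114.24; the t > 66 branch applies.
G = 288.1·(114.24 − 60)^(-0.07551) = 288.1·54.24^(-0.07551) = 288.1·0.73968 = 213.101.
Rounded: 213.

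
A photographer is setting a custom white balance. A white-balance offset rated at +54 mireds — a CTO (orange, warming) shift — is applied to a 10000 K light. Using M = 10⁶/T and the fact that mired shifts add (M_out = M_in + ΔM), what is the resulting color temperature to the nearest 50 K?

M_in = 10⁶/10000 = 100.00 mireds.
M_out = 100.00 + (+54) = 154.00 mireds.
T_out = 10⁶/154.00 = 6493.5 K → 6500 K.

6500 K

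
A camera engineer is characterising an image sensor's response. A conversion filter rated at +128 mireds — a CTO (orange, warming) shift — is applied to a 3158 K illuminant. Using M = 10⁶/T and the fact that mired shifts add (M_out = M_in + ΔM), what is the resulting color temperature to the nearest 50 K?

M_in = 10⁶/3158 = 316.66 mireds.
M_out = 316.66 + (+128) = 444.66 mireds.
T_out = 10⁶/444.66 = 2248.9 K → 2250 K.

2250 K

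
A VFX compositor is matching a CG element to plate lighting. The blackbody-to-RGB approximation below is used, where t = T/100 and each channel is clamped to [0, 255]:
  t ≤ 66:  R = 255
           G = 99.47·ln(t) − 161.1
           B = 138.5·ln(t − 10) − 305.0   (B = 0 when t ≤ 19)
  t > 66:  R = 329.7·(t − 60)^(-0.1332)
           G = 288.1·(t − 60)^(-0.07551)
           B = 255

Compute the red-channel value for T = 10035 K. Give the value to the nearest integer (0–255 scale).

201

t = 10035/100 = 100.35; the t > 66 branch applies.
R = 329.7·(100.35 − 60)^(-0.1332) = 329.7·40.35^(-0.1332) = 329.7·0.61109 = 201.475.
Rounded: 201.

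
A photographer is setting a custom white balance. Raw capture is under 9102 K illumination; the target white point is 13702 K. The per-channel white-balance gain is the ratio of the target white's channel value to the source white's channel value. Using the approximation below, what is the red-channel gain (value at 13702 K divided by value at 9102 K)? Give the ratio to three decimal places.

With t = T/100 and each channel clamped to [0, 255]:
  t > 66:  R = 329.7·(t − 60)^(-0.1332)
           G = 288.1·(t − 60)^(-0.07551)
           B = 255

0.886

At 9102 K (t = 91.02):
  R = 329.7·(91.02 − 60)^(-0.1332) = 329.7·31.02^(-0.1332) = 329.7·0.63287 = 208.657.
At 13702 K (t = 137.02):
  R = 329.7·(137.02 − 60)^(-0.1332) = 329.7·77.02^(-0.1332) = 329.7·0.56067 = 184.852.
Gain = 184.852 / 208.657 = 0.8859 → 0.886.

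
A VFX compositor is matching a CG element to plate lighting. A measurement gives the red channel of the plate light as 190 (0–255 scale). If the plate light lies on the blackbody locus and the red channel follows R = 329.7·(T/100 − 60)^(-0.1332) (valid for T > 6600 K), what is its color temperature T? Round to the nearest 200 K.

12200 K

(t − 60)^(-0.1332) = 190/329.7 = 0.57628.
t − 60 = 0.57628^(1/-0.1332) = 0.57628^(-7.508) = 62.667, so t = 122.667.
T = 100·t = 12267 K → 12200 K to the nearest 200 K.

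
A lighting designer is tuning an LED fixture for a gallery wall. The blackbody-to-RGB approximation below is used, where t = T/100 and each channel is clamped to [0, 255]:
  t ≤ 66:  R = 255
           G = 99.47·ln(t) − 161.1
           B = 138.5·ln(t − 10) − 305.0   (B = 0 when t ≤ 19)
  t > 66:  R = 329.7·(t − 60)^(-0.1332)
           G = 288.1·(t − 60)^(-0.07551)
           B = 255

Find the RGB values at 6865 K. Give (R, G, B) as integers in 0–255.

t = 6865/100 = 68.65; the t > 66 branch applies.
R = 329.7·(68.65 − 60)^(-0.1332) = 329.7·8.65^(-0.1332) = 329.7·0.75022 = 247.348.
G = 288.1·(68.65 − 60)^(-0.07551) = 288.1·8.65^(-0.07551) = 288.1·0.84966 = 244.787.
B = 255 by definition for t > 66.
Rounded: (247, 245, 255).

(247, 245, 255)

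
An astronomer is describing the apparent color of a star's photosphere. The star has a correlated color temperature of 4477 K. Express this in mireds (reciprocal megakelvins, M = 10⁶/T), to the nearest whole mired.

M = 10⁶ / 4477 = 223.364 → 223 mireds.

223 mireds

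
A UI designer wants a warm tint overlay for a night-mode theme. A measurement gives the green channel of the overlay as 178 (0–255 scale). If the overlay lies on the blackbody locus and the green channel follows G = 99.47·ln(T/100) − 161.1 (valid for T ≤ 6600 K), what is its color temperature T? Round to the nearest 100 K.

3000 K

ln t = (178 + 161.1) / 99.47 = 3.4091.
t = e^3.4091 = 30.237.
T = 100·t = 3024 K → 3000 K to the nearest 100 K.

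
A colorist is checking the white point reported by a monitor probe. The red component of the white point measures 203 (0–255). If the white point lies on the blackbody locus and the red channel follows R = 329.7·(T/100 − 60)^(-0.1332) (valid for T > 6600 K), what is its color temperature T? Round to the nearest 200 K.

9800 K

(t − 60)^(-0.1332) = 203/329.7 = 0.61571.
t − 60 = 0.61571^(1/-0.1332) = 0.61571^(-7.508) = 38.129, so t = 98.129.
T = 100·t = 9813 K → 9800 K to the nearest 200 K.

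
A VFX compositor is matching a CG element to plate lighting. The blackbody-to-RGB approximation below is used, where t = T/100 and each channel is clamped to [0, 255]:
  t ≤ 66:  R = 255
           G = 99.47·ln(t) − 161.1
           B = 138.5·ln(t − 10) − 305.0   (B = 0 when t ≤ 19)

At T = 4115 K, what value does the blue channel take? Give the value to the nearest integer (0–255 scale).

171

t = 4115/100 = 41.15; the t ≤ 66 branch applies.
B = 138.5·ln(41.15 − 10) − 305.0 = 138.5·ln 31.15 − 305.0 = 138.5·3.4388 − 305.0 = 171.276.
Rounded: 171.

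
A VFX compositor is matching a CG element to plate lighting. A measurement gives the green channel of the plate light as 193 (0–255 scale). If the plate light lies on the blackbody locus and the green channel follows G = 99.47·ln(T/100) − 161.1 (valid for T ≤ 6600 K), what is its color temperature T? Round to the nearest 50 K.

ln t = (193 + 161.1) / 99.47 = 3.5599.
t = e^3.5599 = 35.159.
T = 100·t = 3516 K → 3500 K to the nearest 50 K.

3500 K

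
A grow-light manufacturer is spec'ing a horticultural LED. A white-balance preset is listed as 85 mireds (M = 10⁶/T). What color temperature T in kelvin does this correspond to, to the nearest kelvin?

11765 K

T = 10⁶ / 85 = 11764.71 K → 11765 K.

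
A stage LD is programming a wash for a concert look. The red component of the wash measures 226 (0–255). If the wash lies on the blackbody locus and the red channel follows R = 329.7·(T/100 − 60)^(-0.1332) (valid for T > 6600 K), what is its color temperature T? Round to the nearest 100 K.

(t − 60)^(-0.1332) = 226/329.7 = 0.68547.
t − 60 = 0.68547^(1/-0.1332) = 0.68547^(-7.508) = 17.034, so t = 77.034.
T = 100·t = 7703 K → 7700 K to the nearest 100 K.

7700 K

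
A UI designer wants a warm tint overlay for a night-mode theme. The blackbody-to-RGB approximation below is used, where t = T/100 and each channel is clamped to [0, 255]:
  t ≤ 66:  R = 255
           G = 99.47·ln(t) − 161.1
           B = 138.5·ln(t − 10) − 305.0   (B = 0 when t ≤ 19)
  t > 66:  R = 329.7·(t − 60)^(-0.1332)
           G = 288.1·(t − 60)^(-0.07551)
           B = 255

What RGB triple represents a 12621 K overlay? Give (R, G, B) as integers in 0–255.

t = 12621/100 = 126.21; the t > 66 branch applies.
R = 329.7·(126.21 − 60)^(-0.1332) = 329.7·66.21^(-0.1332) = 329.7·0.57208 = 188.613.
G = 288.1·(126.21 − 60)^(-0.07551) = 288.1·66.21^(-0.07551) = 288.1·0.72862 = 209.916.
B = 255 by definition for t > 66.
Rounded: (189, 210, 255).

(189, 210, 255)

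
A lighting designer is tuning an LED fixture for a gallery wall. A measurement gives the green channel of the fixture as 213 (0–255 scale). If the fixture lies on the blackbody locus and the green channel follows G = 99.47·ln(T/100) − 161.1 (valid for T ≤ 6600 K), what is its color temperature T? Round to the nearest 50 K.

ln t = (213 + 161.1) / 99.47 = 3.7609.
t = e^3.7609 = 42.989.
T = 100·t = 4299 K → 4300 K to the nearest 50 K.

4300 K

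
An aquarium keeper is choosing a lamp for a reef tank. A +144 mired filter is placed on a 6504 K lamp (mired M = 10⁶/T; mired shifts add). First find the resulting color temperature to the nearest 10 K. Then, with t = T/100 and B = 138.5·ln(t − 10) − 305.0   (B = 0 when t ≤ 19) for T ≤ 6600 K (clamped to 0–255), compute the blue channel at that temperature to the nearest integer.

M_in = 10⁶/6504 = 153.75; M_out = 153.75 + (+144) = 297.75.
T_out = 10⁶/297.75 = 3358.5 K → 3360 K; t = 33.6.
B = 138.5·ln(33.6 − 10) − 305.0 = 138.5·ln 23.6 − 305.0 = 138.5·3.1612 − 305.0 = 132.833.
Rounded: 133.

133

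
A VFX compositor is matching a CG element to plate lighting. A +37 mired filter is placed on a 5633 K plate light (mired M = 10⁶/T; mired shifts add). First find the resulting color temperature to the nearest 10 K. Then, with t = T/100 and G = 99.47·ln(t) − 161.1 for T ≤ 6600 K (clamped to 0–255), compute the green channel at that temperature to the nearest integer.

221

M_in = 10⁶/5633 = 177.53; M_out = 177.53 + (+37) = 214.53.
T_out = 10⁶/214.53 = 4661.5 K → 4660 K; t = 46.6.
G = 99.47·ln 46.6 − 161.1 = 99.47·3.8416 − 161.1 = 221.024.
Rounded: 221.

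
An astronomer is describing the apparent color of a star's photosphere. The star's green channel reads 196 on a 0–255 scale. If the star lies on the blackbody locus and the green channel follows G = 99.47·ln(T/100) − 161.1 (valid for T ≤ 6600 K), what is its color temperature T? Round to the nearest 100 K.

ln t = (196 + 161.1) / 99.47 = 3.5900.
t = e^3.5900 = 36.235.
T = 100·t = 3624 K → 3600 K to the nearest 100 K.

3600 K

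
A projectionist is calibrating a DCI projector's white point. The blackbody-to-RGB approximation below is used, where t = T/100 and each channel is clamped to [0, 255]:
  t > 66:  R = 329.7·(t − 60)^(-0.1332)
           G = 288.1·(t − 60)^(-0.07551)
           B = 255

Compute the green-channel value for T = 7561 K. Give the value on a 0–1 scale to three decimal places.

t = 7561/100 = 75.61; the t > 66 branch applies.
G = 288.1·(75.61 − 60)^(-0.07551) = 288.1·15.61^(-0.07551) = 288.1·0.81262 = 234.115.
On a 0–1 scale: 234.115/255 = 0.9181 → 0.918.

0.918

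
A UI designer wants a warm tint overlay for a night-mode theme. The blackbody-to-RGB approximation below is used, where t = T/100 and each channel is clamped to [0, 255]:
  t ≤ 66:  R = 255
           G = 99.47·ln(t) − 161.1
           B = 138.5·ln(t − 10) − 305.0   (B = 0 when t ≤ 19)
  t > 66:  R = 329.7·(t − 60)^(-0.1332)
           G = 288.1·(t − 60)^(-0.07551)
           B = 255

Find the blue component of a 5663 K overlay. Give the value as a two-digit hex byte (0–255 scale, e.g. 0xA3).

0xE3

t = 5663/100 = 56.63; the t ≤ 66 branch applies.
B = 138.5·ln(56.63 − 10) − 305.0 = 138.5·ln 46.63 − 305.0 = 138.5·3.8422 − 305.0 = 227.151.
Rounded: 227; in hex, 0xE3.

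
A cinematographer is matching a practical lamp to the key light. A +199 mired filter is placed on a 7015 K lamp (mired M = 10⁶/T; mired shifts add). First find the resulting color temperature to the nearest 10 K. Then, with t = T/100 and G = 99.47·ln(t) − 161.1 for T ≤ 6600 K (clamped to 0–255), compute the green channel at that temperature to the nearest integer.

M_in = 10⁶/7015 = 142.55; M_out = 142.55 + (+199) = 341.55.
T_out = 10⁶/341.55 = 2927.8 K → 2930 K; t = 29.3.
G = 99.47·ln 29.3 − 161.1 = 99.47·3.3776 − 161.1 = 174.869.
Rounded: 175.

175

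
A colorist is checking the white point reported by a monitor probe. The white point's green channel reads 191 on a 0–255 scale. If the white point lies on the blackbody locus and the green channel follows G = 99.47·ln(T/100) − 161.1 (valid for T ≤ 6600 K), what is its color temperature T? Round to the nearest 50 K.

3450 K

ln t = (191 + 161.1) / 99.47 = 3.5398.
t = e^3.5398 = 34.459.
T = 100·t = 3446 K → 3450 K to the nearest 50 K.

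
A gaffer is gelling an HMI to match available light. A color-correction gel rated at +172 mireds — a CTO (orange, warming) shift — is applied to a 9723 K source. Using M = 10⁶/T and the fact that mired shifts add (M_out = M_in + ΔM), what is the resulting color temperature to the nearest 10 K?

M_in = 10⁶/9723 = 102.85 mireds.
M_out = 102.85 + (+172) = 274.85 mireds.
T_out = 10⁶/274.85 = 3638.4 K → 3640 K.

3640 K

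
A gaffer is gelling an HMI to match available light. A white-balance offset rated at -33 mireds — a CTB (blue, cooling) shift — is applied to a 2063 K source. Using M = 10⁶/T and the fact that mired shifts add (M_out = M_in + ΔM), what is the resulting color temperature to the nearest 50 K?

M_in = 10⁶/2063 = 484.73 mireds.
M_out = 484.73 + (-33) = 451.73 mireds.
T_out = 10⁶/451.73 = 2213.7 K → 2200 K.

2200 K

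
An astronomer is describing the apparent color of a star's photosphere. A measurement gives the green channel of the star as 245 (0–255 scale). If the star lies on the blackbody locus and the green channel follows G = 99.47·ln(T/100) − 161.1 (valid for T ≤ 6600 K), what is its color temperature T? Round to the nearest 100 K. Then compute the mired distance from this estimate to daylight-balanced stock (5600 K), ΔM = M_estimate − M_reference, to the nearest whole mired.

-9 mireds

ln t = (245 + 161.1) / 99.47 = 4.0826.
t = e^4.0826 = 59.302.
T = 100·t = 5930 K → 5900 K to the nearest 100 K.
M_estimate = 10⁶/5900 = 169.49; M_reference = 10⁶/5600 = 178.57.
ΔM = 169.49 − 178.57 = -9.08 → -9 mireds.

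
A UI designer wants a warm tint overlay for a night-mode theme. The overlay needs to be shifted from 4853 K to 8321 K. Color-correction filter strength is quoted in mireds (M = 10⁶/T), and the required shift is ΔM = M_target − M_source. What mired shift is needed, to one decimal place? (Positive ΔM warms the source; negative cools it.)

-85.9 mireds

M_source = 10⁶/4853 = 206.058; M_target = 10⁶/8321 = 120.178.
ΔM = 120.178 − 206.058 = -85.880 → -85.9 mireds, a cooling shift.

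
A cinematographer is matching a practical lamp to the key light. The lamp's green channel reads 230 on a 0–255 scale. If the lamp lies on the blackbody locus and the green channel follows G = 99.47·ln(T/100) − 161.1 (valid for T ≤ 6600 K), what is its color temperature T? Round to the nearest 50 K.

5100 K

ln t = (230 + 161.1) / 99.47 = 3.9318.
t = e^3.9318 = 51.001.
T = 100·t = 5100 K → 5100 K to the nearest 50 K.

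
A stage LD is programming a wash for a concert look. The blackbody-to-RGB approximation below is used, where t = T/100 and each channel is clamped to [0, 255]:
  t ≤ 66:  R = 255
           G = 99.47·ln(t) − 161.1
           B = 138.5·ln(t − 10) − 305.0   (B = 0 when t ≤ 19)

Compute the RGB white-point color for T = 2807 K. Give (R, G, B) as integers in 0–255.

t = 2807/100 = 28.07; the t ≤ 66 branch applies.
R = 255 by definition for t ≤ 66.
G = 99.47·ln 28.07 − 161.1 = 99.47·3.3347 − 161.1 = 170.603.
B = 138.5·ln(28.07 − 10) − 305.0 = 138.5·ln 18.07 − 305.0 = 138.5·2.8943 − 305.0 = 95.854.
Rounded: (255, 171, 96).

(255, 171, 96)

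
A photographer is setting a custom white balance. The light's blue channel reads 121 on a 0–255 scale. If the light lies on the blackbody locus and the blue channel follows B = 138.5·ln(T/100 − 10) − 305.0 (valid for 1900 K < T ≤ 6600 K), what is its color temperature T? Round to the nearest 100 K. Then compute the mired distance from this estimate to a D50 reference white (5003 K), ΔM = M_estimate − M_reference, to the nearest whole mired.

+113 mireds

ln(t − 10) = (121 + 305.0) / 138.5 = 3.0758.
t − 10 = e^3.0758 = 21.667, so t = 31.667.
T = 100·t = 3167 K → 3200 K to the nearest 100 K.
M_estimate = 10⁶/3200 = 312.50; M_reference = 10⁶/5003 = 199.88.
ΔM = 312.50 − 199.88 = 112.62 → +113 mireds.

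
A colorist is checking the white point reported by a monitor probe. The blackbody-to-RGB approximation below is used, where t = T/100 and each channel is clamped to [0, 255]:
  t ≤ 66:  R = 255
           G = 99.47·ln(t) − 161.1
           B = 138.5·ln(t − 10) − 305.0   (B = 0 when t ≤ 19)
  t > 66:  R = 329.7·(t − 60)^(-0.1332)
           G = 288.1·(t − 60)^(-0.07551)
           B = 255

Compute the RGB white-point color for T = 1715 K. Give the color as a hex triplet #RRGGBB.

t = 1715/100 = 17.15; the t ≤ 66 branch applies.
R = 255 by definition for t ≤ 66.
G = 99.47·ln 17.15 − 161.1 = 99.47·2.8420 − 161.1 = 121.594.
t = 17.15 ≤ 19, so B = 0.
Rounded: (255, 122, 0).
In hex: #FF7A00.

#FF7A00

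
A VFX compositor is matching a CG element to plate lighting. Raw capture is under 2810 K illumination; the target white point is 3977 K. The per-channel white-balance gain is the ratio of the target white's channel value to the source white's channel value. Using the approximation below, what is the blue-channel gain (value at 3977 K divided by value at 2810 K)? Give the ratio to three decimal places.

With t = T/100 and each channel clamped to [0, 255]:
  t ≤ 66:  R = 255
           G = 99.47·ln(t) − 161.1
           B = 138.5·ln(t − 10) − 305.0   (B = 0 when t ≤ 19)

At 2810 K (t = 28.1):
  B = 138.5·ln(28.1 − 10) − 305.0 = 138.5·ln 18.1 − 305.0 = 138.5·2.8959 − 305.0 = 96.084.
At 3977 K (t = 39.77):
  B = 138.5·ln(39.77 − 10) − 305.0 = 138.5·ln 29.77 − 305.0 = 138.5·3.3935 − 305.0 = 165.000.
Gain = 165.000 / 96.084 = 1.7173 → 1.717.

1.717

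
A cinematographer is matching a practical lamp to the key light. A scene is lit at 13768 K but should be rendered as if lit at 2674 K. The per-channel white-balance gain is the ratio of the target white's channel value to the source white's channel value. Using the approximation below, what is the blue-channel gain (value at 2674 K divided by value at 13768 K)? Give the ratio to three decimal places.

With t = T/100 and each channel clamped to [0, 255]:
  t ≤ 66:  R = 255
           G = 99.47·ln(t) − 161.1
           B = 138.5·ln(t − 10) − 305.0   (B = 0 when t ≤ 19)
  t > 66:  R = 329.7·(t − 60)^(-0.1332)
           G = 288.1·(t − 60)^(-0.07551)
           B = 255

0.334

At 13768 K (t = 137.68):
  B = 255 by definition for t > 66.
At 2674 K (t = 26.74):
  B = 138.5·ln(26.74 − 10) − 305.0 = 138.5·ln 16.74 − 305.0 = 138.5·2.8178 − 305.0 = 85.265.
Gain = 85.265 / 255.000 = 0.3344 → 0.334.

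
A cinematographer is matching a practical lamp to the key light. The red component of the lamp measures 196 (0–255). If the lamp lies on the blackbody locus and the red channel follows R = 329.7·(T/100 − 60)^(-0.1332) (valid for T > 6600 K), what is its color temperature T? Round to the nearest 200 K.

11000 K

(t − 60)^(-0.1332) = 196/329.7 = 0.59448.
t − 60 = 0.59448^(1/-0.1332) = 0.59448^(-7.508) = 49.621, so t = 109.621.
T = 100·t = 10962 K → 11000 K to the nearest 200 K.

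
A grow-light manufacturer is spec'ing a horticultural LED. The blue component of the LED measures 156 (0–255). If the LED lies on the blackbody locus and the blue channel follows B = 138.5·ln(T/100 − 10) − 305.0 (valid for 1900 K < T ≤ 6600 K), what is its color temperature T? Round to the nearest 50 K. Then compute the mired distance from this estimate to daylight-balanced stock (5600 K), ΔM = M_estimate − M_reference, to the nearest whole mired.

ln(t − 10) = (156 + 305.0) / 138.5 = 3.3285.
t − 10 = e^3.3285 = 27.897, so t = 37.897.
T = 100·t = 3790 K → 3800 K to the nearest 50 K.
M_estimate = 10⁶/3800 = 263.16; M_reference = 10⁶/5600 = 178.57.
ΔM = 263.16 − 178.57 = 84.59 → +85 mireds.

+85 mireds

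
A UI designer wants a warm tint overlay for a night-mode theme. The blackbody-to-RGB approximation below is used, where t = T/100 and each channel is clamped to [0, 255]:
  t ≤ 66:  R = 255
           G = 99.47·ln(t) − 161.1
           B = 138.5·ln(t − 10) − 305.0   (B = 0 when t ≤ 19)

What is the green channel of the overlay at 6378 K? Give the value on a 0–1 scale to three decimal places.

t = 6378/100 = 63.78; the t ≤ 66 branch applies.
G = 99.47·ln 63.78 − 161.1 = 99.47·4.1554 − 161.1 = 252.242.
On a 0–1 scale: 252.242/255 = 0.9892 → 0.989.

0.989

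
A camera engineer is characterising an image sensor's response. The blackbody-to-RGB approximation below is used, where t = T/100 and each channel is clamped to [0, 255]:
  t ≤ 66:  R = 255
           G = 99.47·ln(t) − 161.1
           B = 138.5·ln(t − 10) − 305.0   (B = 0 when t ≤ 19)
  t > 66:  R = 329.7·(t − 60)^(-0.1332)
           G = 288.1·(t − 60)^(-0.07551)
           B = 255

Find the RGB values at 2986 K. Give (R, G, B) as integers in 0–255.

(255, 177, 109)

t = 2986/100 = 29.86; the t ≤ 66 branch applies.
R = 255 by definition for t ≤ 66.
G = 99.47·ln 29.86 − 161.1 = 99.47·3.3965 − 161.1 = 176.752.
B = 138.5·ln(29.86 − 10) − 305.0 = 138.5·ln 19.86 − 305.0 = 138.5·2.9887 − 305.0 = 108.936.
Rounded: (255, 177, 109).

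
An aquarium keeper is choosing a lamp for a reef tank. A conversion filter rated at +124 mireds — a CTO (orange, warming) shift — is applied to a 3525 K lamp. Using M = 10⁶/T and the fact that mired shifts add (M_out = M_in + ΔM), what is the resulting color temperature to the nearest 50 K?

M_in = 10⁶/3525 = 283.69 mireds.
M_out = 283.69 + (+124) = 407.69 mireds.
T_out = 10⁶/407.69 = 2452.9 K → 2450 K.

2450 K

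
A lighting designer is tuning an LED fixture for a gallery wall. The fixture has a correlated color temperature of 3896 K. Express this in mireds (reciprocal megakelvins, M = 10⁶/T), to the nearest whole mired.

M = 10⁶ / 3896 = 256.674 → 257 mireds.

257 mireds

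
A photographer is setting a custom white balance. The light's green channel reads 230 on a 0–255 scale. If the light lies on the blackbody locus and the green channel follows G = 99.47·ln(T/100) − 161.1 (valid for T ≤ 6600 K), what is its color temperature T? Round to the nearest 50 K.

ln t = (230 + 161.1) / 99.47 = 3.9318.
t = e^3.9318 = 51.001.
T = 100·t = 5100 K → 5100 K to the nearest 50 K.

5100 K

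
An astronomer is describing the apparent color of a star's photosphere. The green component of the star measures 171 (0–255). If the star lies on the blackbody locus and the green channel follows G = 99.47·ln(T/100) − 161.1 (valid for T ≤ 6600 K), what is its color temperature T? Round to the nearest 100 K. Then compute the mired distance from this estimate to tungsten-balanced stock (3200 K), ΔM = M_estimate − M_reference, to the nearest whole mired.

+45 mireds

ln t = (171 + 161.1) / 99.47 = 3.3387.
t = e^3.3387 = 28.182.
T = 100·t = 2818 K → 2800 K to the nearest 100 K.
M_estimate = 10⁶/2800 = 357.14; M_reference = 10⁶/3200 = 312.50.
ΔM = 357.14 − 312.50 = 44.64 → +45 mireds.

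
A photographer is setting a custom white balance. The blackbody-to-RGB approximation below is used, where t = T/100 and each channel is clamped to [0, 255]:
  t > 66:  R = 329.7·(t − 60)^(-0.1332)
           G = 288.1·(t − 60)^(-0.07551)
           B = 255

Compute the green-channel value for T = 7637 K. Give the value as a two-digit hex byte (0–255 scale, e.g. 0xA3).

0xE9

t = 7637/100 = 76.37; the t > 66 branch applies.
G = 288.1·(76.37 − 60)^(-0.07551) = 288.1·16.37^(-0.07551) = 288.1·0.80971 = 233.276.
Rounded: 233; in hex, 0xE9.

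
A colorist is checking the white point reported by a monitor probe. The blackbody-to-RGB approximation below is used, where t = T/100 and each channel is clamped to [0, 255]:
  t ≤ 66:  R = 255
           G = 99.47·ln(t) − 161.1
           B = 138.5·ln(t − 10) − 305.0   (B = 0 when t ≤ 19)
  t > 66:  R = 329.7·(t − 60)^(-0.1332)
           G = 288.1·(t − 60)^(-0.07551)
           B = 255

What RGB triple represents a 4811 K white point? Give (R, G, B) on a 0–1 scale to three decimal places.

(1.000, 0.879, 0.781)

t = 4811/100 = 48.11; the t ≤ 66 branch applies.
R = 255 by definition for t ≤ 66.
G = 99.47·ln 48.11 − 161.1 = 99.47·3.8735 − 161.1 = 224.196.
B = 138.5·ln(48.11 − 10) − 305.0 = 138.5·ln 38.11 − 305.0 = 138.5·3.6405 − 305.0 = 199.206.
Dividing each by 255: (1.0000, 0.8792, 0.7812) → (1.000, 0.879, 0.781).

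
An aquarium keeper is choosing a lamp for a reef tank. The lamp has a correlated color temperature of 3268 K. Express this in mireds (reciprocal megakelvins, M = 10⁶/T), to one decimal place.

306.0 mireds

M = 10⁶ / 3268 = 305.998 → 306.0 mireds.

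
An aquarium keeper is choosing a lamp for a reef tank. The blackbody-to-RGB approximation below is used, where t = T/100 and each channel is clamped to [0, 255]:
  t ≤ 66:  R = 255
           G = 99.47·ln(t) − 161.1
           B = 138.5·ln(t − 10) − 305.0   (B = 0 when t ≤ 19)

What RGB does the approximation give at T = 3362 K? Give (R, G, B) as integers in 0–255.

(255, 189, 133)

t = 3362/100 = 33.62; the t ≤ 66 branch applies.
R = 255 by definition for t ≤ 66.
G = 99.47·ln 33.62 − 161.1 = 99.47·3.5151 − 161.1 = 188.549.
B = 138.5·ln(33.62 − 10) − 305.0 = 138.5·ln 23.62 − 305.0 = 138.5·3.1621 − 305.0 = 132.950.
Rounded: (255, 189, 133).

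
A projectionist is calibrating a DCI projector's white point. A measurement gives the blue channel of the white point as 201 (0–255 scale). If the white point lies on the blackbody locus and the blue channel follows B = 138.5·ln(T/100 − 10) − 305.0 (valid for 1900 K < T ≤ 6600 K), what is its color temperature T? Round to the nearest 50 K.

4850 K

ln(t − 10) = (201 + 305.0) / 138.5 = 3.6534.
t − 10 = e^3.6534 = 38.607, so t = 48.607.
T = 100·t = 4861 K → 4850 K to the nearest 50 K.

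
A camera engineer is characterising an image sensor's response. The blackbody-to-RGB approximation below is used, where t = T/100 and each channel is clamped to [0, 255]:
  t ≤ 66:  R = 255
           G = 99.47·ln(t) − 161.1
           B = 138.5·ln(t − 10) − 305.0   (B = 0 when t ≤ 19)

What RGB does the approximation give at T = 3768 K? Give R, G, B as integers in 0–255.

R=255, G=200, B=155

t = 3768/100 = 37.68; the t ≤ 66 branch applies.
R = 255 by definition for t ≤ 66.
G = 99.47·ln 37.68 − 161.1 = 99.47·3.6291 − 161.1 = 199.890.
B = 138.5·ln(37.68 − 10) − 305.0 = 138.5·ln 27.68 − 305.0 = 138.5·3.3207 − 305.0 = 154.918.
Rounded: (255, 200, 155).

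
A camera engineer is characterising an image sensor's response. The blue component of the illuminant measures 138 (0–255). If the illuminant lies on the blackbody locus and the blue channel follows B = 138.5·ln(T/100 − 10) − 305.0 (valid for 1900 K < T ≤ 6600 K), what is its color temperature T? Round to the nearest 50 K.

ln(t − 10) = (138 + 305.0) / 138.5 = 3.1986.
t − 10 = e^3.1986 = 24.497, so t = 34.497.
T = 100·t = 3450 K → 3450 K to the nearest 50 K.

3450 K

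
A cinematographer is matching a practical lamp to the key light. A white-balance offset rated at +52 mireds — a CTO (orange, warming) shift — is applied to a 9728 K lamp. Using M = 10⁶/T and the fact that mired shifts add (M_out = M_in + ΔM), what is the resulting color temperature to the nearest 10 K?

6460 K

M_in = 10⁶/9728 = 102.80 mireds.
M_out = 102.80 + (+52) = 154.80 mireds.
T_out = 10⁶/154.80 = 6460.1 K → 6460 K.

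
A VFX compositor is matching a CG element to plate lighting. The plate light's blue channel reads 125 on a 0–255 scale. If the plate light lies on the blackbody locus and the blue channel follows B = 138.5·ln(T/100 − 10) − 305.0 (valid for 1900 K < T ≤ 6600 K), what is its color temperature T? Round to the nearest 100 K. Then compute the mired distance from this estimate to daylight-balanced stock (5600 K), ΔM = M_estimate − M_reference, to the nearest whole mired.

ln(t − 10) = (125 + 305.0) / 138.5 = 3.1047.
t − 10 = e^3.1047 = 22.302, so t = 32.302.
T = 100·t = 3230 K → 3200 K to the nearest 100 K.
M_estimate = 10⁶/3200 = 312.50; M_reference = 10⁶/5600 = 178.57.
ΔM = 312.50 − 178.57 = 133.93 → +134 mireds.

+134 mireds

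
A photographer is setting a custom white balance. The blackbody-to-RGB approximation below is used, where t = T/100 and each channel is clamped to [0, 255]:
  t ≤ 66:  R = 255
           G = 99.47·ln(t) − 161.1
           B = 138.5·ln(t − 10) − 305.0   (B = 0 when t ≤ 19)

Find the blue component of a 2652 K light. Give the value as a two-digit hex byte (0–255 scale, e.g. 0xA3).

0x53

t = 2652/100 = 26.52; the t ≤ 66 branch applies.
B = 138.5·ln(26.52 − 10) − 305.0 = 138.5·ln 16.52 − 305.0 = 138.5·2.8046 − 305.0 = 83.433.
Rounded: 83; in hex, 0x53.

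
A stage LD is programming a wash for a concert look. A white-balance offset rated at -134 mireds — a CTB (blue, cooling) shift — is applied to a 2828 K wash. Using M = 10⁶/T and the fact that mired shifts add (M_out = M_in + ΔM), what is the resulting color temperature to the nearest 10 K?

4550 K

M_in = 10⁶/2828 = 353.61 mireds.
M_out = 353.61 + (-134) = 219.61 mireds.
T_out = 10⁶/219.61 = 4553.6 K → 4550 K.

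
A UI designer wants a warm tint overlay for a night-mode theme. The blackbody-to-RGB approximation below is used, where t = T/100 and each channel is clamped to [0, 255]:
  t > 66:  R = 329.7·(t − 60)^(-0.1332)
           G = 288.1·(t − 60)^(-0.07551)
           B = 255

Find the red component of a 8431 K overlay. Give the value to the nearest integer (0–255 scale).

t = 8431/100 = 84.31; the t > 66 branch applies.
R = 329.7·(84.31 − 60)^(-0.1332) = 329.7·24.31^(-0.1332) = 329.7·0.65375 = 215.542.
Rounded: 216.

216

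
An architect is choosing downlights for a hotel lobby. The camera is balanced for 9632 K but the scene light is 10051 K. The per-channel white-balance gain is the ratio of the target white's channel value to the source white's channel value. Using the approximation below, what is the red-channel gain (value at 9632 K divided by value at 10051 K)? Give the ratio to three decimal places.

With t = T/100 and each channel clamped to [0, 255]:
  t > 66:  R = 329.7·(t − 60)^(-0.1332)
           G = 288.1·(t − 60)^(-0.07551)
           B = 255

At 10051 K (t = 100.51):
  R = 329.7·(100.51 − 60)^(-0.1332) = 329.7·40.51^(-0.1332) = 329.7·0.61076 = 201.369.
At 9632 K (t = 96.32):
  R = 329.7·(96.32 − 60)^(-0.1332) = 329.7·36.32^(-0.1332) = 329.7·0.61971 = 204.318.
Gain = 204.318 / 201.369 = 1.0146 → 1.015.

1.015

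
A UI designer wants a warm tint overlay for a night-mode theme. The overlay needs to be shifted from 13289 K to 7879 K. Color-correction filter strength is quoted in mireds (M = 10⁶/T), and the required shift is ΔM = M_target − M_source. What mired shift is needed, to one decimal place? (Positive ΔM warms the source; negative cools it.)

M_source = 10⁶/13289 = 75.250; M_target = 10⁶/7879 = 126.920.
ΔM = 126.920 − 75.250 = 51.669 → +51.7 mireds, a warming shift.

+51.7 mireds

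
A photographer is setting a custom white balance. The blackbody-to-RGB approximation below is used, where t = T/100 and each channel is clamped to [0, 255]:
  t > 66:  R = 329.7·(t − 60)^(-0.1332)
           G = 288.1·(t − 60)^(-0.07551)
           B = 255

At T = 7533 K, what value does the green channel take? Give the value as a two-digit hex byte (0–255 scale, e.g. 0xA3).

t = 7533/100 = 75.33; the t > 66 branch applies.
G = 288.1·(75.33 − 60)^(-0.07551) = 288.1·15.33^(-0.07551) = 288.1·0.81373 = 234.435.
Rounded: 234; in hex, 0xEA.

0xEA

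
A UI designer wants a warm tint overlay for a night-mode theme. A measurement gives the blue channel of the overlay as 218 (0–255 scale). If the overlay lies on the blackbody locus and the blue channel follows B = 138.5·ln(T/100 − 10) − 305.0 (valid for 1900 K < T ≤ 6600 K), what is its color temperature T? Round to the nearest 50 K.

5350 K

ln(t − 10) = (218 + 305.0) / 138.5 = 3.7762.
t − 10 = e^3.7762 = 43.649, so t = 53.649.
T = 100·t = 5365 K → 5350 K to the nearest 50 K.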